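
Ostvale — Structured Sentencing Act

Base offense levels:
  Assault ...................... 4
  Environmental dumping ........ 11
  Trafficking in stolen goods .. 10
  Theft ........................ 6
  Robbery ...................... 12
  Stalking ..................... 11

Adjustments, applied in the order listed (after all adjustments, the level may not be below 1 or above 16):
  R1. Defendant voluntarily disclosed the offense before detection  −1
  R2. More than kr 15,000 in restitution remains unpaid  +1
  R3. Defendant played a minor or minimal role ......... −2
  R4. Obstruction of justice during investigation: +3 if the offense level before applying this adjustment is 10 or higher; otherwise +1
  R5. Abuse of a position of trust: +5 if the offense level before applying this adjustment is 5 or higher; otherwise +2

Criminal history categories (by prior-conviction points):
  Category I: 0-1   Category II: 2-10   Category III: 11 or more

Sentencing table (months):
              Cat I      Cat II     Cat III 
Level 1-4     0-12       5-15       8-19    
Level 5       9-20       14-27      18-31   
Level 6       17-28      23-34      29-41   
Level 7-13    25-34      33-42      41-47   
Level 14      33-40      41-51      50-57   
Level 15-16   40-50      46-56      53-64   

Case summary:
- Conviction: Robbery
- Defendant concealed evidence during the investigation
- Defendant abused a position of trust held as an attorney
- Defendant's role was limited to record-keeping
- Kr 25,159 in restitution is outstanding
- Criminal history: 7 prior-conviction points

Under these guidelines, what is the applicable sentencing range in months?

Base offense level for robbery: 12.
R2 applies: 12 + 1 = 13.
R3 applies: 13 − 2 = 11.
R4 applies (level before this adjustment is 11 ≥ 10, so +3): 11 + 3 = 14.
R5 applies (level before this adjustment is 14 ≥ 5, so +5): 14 + 5 = 19.
Level 19 exceeds the maximum of 16; capped at 16.
Final offense level: 16.
Criminal history: 7 prior points → Category II (2-10).
Level 16 falls in the 15-16 band.
Grid: Level 15-16 × Category II = 46-56 months.

46-56 months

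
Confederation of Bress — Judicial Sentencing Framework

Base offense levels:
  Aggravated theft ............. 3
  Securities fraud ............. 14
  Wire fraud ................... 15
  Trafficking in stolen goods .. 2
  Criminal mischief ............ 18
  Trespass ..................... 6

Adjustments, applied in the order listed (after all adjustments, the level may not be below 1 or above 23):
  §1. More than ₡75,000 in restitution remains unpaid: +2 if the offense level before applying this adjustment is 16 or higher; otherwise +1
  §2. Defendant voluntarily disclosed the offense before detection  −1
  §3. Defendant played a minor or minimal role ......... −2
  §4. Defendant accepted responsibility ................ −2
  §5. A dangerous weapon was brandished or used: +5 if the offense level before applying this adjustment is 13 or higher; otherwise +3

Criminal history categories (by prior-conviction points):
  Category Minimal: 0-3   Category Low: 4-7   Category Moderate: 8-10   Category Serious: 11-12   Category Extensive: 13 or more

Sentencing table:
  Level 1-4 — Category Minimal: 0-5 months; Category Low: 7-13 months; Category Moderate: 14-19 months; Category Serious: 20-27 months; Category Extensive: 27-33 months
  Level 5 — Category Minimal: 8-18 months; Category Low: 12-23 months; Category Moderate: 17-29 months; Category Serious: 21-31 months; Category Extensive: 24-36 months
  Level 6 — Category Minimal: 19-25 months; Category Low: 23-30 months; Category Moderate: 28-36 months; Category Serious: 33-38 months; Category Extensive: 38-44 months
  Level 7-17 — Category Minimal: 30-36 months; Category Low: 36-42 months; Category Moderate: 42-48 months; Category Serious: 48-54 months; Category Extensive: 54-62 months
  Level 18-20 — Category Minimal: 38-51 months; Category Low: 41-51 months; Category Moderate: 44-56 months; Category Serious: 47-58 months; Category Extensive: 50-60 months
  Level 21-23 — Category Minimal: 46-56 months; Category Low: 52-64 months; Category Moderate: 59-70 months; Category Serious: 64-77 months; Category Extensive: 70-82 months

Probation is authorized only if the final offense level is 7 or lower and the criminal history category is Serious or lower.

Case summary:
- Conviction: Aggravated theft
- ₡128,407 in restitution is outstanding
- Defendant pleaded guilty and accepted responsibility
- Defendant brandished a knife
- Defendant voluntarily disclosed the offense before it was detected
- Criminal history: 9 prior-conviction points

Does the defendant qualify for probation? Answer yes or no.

Yes

Base offense level for aggravated theft: 3.
§1 applies (level before this adjustment is 3 < 16, so +1): 3 + 1 = 4.
§2 applies: 4 − 1 = 3.
§4 applies: 3 − 2 = 1.
§5 applies (level before this adjustment is 1 < 13, so +3): 1 + 3 = 4.
Final offense level: 4.
Criminal history: 9 prior points → Category Moderate (8-10).
Level 4 falls in the 1-4 band.
Grid: Level 1-4 × Category Moderate = 14-19 months.
Probation check: level 4 ≤ 7 and category Moderate ≤ Serious → eligible.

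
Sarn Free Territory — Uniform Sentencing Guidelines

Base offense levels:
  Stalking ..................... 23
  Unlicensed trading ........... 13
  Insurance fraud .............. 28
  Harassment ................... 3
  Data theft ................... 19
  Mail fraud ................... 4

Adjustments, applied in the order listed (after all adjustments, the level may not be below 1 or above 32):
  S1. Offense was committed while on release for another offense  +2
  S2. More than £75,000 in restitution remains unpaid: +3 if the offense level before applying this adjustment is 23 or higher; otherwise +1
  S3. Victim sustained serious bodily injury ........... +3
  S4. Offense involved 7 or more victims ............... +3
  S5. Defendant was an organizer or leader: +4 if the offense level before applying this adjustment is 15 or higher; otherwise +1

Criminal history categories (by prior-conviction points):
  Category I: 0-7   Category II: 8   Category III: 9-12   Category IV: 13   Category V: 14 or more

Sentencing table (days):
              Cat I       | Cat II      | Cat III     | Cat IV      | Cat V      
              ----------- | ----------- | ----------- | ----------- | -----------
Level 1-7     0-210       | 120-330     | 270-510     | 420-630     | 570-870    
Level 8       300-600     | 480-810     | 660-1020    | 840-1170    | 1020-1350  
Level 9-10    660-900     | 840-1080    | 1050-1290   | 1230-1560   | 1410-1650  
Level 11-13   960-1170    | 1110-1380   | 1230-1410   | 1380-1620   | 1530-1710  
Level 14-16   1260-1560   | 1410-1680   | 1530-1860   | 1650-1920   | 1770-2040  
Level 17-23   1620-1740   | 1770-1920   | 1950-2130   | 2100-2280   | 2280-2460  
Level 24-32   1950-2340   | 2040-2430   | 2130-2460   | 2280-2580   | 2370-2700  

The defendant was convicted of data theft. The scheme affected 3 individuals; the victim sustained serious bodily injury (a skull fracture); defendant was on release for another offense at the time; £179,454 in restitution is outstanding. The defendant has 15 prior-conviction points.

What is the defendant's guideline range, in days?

Base offense level for data theft: 19.
S1 applies: 19 + 2 = 21.
S2 applies (level before this adjustment is 21 < 23, so +1): 21 + 1 = 22.
S3 applies: 22 + 3 = 25.
S5 does not apply.
Final offense level: 25.
Criminal history: 15 prior points → Category V (14+).
Level 25 falls in the 24-32 band.
Grid: Level 24-32 × Category V = 2370-2700 days.

2370-2700 days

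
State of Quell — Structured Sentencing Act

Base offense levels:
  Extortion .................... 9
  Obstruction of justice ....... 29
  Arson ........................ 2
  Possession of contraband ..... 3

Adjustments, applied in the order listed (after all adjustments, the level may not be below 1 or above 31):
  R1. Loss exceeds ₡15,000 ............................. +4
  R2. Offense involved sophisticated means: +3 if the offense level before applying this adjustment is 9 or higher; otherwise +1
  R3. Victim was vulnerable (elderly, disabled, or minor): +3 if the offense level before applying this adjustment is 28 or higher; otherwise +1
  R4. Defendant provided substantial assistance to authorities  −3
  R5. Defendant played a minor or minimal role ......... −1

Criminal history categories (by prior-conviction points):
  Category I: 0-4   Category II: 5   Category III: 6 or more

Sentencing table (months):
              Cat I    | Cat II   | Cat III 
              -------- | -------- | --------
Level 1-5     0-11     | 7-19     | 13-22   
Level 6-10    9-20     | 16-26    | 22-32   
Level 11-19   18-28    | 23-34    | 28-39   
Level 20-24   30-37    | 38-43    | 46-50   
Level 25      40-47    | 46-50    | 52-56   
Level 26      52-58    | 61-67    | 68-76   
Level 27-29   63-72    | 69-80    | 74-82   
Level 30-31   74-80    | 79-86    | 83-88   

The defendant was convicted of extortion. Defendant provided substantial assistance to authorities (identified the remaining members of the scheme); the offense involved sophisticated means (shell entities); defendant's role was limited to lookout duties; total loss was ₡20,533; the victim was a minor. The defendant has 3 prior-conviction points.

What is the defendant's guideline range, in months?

18-28 months

Base offense level for extortion: 9.
R1 applies: 9 + 4 = 13.
R2 applies (level before this adjustment is 13 ≥ 9, so +3): 13 + 3 = 16.
R3 applies (level before this adjustment is 16 < 28, so +1): 16 + 1 = 17.
R4 applies: 17 − 3 = 14.
R5 applies: 14 − 1 = 13.
Final offense level: 13.
Criminal history: 3 prior points → Category I (0-4).
Level 13 falls in the 11-19 band.
Grid: Level 11-19 × Category I = 18-28 months.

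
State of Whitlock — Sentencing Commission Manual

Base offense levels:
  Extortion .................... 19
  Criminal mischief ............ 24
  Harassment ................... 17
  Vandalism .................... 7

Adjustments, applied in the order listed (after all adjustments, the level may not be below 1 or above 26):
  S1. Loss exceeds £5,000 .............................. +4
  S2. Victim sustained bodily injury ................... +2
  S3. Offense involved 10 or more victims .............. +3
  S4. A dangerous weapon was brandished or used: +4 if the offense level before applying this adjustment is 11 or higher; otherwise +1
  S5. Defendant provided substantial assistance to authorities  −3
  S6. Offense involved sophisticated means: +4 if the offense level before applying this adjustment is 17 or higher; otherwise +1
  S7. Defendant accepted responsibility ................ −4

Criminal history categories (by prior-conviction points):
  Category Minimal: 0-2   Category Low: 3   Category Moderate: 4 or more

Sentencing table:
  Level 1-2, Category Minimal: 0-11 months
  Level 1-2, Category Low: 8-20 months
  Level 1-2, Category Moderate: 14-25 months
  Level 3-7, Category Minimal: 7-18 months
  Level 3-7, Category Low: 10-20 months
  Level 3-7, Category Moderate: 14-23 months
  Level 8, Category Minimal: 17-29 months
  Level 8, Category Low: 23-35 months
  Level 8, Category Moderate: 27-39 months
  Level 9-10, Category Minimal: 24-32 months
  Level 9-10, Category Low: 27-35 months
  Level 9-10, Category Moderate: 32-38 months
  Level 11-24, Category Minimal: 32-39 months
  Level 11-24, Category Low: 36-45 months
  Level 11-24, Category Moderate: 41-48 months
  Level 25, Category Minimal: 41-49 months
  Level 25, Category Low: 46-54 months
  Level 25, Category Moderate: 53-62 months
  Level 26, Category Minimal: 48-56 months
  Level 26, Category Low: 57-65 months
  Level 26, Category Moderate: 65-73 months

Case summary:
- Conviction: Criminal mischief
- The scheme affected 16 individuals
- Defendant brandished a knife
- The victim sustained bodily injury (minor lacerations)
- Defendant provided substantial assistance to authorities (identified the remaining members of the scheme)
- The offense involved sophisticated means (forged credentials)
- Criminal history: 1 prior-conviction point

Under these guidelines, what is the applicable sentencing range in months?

48-56 months

Base offense level for criminal mischief: 24.
S2 applies: 24 + 2 = 26.
S3 applies: 26 + 3 = 29.
S4 applies (level before this adjustment is 29 ≥ 11, so +4): 29 + 4 = 33.
S5 applies: 33 − 3 = 30.
S6 applies (level before this adjustment is 30 ≥ 17, so +4): 30 + 4 = 34.
Level 34 exceeds the maximum of 26; capped at 26.
Final offense level: 26.
Criminal history: 1 prior point → Category Minimal (0-2).
Level 26 falls in the 26 band.
Grid: Level 26 × Category Minimal = 48-56 months.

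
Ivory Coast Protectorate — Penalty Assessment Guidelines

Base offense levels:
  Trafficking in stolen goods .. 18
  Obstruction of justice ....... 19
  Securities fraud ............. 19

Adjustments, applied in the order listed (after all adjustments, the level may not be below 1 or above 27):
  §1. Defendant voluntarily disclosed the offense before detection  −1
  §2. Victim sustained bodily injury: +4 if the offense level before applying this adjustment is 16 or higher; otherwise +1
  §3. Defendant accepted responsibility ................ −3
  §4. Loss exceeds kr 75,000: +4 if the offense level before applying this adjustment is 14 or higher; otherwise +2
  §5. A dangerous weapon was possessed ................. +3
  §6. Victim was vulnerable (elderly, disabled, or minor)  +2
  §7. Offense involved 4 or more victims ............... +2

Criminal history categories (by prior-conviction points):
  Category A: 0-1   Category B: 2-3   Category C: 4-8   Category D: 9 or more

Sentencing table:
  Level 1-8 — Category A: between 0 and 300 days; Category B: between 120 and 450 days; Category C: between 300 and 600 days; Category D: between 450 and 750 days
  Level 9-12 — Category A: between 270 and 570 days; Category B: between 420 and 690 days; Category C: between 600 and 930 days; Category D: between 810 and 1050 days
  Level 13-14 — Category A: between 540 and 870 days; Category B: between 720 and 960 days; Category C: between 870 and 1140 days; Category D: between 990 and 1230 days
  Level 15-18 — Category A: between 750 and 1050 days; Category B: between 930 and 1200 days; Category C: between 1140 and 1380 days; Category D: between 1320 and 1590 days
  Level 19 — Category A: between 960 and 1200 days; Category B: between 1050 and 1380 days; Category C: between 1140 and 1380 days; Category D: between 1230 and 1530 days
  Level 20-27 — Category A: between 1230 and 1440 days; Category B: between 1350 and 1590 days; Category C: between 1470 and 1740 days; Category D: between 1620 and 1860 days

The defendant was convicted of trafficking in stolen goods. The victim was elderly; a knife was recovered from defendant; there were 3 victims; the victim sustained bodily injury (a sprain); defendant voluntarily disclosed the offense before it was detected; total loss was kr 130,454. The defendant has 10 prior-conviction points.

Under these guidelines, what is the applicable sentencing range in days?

Base offense level for trafficking in stolen goods: 18.
§1 applies: 18 − 1 = 17.
§2 applies (level before this adjustment is 17 ≥ 16, so +4): 17 + 4 = 21.
§4 applies (level before this adjustment is 21 ≥ 14, so +4): 21 + 4 = 25.
§5 applies: 25 + 3 = 28.
§6 applies: 28 + 2 = 30.
Level 30 exceeds the maximum of 27; capped at 27.
Final offense level: 27.
Criminal history: 10 prior points → Category D (9+).
Level 27 falls in the 20-27 band.
Grid: Level 20-27 × Category D = 1620-1860 days.

1620-1860 days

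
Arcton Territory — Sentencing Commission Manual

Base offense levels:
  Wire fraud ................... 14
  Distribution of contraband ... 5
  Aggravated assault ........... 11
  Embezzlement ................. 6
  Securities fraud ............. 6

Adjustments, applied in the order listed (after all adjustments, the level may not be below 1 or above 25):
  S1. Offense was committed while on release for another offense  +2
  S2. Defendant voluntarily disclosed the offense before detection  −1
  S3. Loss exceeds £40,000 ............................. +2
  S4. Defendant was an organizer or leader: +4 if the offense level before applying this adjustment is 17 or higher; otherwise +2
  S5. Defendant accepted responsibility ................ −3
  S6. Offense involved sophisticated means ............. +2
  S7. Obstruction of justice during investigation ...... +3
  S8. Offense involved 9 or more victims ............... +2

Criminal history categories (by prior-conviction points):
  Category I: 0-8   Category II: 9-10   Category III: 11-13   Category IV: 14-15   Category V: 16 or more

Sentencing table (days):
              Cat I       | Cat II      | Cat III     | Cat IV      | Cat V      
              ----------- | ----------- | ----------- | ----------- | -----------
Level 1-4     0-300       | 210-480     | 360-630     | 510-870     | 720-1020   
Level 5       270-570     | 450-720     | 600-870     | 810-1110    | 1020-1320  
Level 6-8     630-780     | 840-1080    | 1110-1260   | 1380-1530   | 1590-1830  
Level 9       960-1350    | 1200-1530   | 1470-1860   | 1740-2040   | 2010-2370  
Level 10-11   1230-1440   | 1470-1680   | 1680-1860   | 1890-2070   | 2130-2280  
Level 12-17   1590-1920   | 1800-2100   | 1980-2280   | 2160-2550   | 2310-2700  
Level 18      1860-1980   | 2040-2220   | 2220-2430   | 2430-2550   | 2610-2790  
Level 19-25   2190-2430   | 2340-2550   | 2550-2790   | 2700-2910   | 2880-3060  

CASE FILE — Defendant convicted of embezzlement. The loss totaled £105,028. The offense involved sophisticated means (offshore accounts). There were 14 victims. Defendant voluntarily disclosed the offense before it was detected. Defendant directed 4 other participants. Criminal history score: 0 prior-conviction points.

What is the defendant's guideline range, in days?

Base offense level for embezzlement: 6.
S1 does not apply.
S2 applies: 6 − 1 = 5.
S3 applies: 5 + 2 = 7.
S4 applies (level before this adjustment is 7 < 17, so +2): 7 + 2 = 9.
S5 does not apply.
S6 applies: 9 + 2 = 11.
S7 does not apply.
S8 applies: 11 + 2 = 13.
Final offense level: 13.
Criminal history: 0 prior points → Category I (0-8).
Level 13 falls in the 12-17 band.
Grid: Level 12-17 × Category I = 1590-1920 days.

1590-1920 days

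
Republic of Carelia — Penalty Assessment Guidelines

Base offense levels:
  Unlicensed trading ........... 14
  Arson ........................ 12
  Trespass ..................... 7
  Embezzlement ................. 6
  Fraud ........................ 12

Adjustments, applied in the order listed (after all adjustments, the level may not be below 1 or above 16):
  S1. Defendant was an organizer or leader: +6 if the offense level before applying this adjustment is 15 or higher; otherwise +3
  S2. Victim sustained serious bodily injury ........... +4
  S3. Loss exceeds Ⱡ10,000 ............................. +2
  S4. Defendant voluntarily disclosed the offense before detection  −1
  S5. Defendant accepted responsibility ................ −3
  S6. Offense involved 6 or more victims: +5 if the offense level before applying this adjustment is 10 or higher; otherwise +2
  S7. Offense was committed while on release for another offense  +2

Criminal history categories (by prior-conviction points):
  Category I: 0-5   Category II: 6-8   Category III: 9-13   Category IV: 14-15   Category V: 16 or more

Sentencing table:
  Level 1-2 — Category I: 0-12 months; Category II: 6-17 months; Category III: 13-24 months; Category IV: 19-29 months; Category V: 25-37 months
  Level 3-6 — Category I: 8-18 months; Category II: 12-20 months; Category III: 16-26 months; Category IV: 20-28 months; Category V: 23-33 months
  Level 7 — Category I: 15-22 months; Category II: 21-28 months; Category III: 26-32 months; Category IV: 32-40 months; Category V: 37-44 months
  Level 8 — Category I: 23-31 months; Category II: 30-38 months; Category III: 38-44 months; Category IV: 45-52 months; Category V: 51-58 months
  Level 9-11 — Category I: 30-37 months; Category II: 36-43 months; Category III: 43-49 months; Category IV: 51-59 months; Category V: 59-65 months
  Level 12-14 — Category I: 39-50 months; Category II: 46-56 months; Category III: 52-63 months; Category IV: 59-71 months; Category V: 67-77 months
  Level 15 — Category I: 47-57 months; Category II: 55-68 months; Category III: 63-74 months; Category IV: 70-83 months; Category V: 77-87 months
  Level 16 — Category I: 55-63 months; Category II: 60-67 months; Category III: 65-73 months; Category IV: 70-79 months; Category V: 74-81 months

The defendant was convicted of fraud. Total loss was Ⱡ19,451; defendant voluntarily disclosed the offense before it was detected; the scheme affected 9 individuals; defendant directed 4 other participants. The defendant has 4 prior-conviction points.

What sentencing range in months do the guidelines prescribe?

55-63 months

Base offense level for fraud: 12.
S1 applies (level before this adjustment is 12 < 15, so +3): 12 + 3 = 15.
S2 does not apply.
S3 applies: 15 + 2 = 17.
S4 applies: 17 − 1 = 16.
S6 applies (level before this adjustment is 16 ≥ 10, so +5): 16 + 5 = 21.
S7 does not apply.
Level 21 exceeds the maximum of 16; capped at 16.
Final offense level: 16.
Criminal history: 4 prior points → Category I (0-5).
Level 16 falls in the 16 band.
Grid: Level 16 × Category I = 55-63 months.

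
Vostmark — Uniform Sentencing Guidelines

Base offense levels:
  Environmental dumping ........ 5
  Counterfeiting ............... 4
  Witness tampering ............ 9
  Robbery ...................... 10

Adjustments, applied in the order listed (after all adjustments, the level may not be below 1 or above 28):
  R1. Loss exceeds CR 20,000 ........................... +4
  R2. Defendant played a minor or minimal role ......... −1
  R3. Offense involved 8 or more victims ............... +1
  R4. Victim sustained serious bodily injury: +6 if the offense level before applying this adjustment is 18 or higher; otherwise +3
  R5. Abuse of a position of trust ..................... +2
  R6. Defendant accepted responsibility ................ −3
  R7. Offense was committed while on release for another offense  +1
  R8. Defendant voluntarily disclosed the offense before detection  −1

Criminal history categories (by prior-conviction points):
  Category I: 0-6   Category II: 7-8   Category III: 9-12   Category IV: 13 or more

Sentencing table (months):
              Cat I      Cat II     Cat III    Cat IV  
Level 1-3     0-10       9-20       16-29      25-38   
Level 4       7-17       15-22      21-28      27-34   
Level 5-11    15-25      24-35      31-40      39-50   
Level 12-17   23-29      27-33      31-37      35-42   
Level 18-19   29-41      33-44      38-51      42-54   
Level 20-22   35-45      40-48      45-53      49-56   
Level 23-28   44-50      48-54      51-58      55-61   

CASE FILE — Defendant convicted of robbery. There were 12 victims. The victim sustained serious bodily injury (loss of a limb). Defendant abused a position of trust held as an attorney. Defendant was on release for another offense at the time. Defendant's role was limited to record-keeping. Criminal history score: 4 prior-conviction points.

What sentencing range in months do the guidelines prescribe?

Base offense level for robbery: 10.
R2 applies: 10 − 1 = 9.
R3 applies: 9 + 1 = 10.
R4 applies (level before this adjustment is 10 < 18, so +3): 10 + 3 = 13.
R5 applies: 13 + 2 = 15.
R7 applies: 15 + 1 = 16.
Final offense level: 16.
Criminal history: 4 prior points → Category I (0-6).
Level 16 falls in the 12-17 band.
Grid: Level 12-17 × Category I = 23-29 months.

23-29 months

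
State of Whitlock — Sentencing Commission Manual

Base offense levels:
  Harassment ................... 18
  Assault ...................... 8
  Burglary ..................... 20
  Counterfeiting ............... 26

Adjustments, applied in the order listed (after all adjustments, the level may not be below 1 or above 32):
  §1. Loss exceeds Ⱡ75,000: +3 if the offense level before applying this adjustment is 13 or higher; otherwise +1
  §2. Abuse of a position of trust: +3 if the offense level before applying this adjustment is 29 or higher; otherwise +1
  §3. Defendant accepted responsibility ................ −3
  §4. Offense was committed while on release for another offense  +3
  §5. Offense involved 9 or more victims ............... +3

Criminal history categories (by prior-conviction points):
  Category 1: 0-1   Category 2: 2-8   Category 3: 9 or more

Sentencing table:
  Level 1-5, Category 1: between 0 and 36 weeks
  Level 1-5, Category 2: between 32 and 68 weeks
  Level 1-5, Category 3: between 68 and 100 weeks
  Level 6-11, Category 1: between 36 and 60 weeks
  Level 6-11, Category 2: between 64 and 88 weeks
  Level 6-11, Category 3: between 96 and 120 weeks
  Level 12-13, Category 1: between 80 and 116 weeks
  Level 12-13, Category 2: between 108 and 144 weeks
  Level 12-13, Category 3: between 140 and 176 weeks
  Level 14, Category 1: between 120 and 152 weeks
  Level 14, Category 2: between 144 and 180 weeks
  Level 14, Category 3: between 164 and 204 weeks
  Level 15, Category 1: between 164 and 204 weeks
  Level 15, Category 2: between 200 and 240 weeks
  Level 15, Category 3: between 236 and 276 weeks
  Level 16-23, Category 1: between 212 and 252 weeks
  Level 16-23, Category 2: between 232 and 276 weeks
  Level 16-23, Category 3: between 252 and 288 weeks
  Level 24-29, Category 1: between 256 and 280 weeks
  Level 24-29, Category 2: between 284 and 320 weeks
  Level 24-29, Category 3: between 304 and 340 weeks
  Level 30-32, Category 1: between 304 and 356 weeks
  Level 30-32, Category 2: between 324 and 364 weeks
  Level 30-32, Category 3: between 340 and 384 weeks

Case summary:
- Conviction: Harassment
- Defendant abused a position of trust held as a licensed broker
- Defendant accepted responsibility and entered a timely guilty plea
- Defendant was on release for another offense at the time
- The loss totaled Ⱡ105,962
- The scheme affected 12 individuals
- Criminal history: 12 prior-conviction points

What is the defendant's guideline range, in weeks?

304-340 weeks

Base offense level for harassment: 18.
§1 applies (level before this adjustment is 18 ≥ 13, so +3): 18 + 3 = 21.
§2 applies (level before this adjustment is 21 < 29, so +1): 21 + 1 = 22.
§3 applies: 22 − 3 = 19.
§4 applies: 19 + 3 = 22.
§5 applies: 22 + 3 = 25.
Final offense level: 25.
Criminal history: 12 prior points → Category 3 (9+).
Level 25 falls in the 24-29 band.
Grid: Level 24-29 × Category 3 = 304-340 weeks.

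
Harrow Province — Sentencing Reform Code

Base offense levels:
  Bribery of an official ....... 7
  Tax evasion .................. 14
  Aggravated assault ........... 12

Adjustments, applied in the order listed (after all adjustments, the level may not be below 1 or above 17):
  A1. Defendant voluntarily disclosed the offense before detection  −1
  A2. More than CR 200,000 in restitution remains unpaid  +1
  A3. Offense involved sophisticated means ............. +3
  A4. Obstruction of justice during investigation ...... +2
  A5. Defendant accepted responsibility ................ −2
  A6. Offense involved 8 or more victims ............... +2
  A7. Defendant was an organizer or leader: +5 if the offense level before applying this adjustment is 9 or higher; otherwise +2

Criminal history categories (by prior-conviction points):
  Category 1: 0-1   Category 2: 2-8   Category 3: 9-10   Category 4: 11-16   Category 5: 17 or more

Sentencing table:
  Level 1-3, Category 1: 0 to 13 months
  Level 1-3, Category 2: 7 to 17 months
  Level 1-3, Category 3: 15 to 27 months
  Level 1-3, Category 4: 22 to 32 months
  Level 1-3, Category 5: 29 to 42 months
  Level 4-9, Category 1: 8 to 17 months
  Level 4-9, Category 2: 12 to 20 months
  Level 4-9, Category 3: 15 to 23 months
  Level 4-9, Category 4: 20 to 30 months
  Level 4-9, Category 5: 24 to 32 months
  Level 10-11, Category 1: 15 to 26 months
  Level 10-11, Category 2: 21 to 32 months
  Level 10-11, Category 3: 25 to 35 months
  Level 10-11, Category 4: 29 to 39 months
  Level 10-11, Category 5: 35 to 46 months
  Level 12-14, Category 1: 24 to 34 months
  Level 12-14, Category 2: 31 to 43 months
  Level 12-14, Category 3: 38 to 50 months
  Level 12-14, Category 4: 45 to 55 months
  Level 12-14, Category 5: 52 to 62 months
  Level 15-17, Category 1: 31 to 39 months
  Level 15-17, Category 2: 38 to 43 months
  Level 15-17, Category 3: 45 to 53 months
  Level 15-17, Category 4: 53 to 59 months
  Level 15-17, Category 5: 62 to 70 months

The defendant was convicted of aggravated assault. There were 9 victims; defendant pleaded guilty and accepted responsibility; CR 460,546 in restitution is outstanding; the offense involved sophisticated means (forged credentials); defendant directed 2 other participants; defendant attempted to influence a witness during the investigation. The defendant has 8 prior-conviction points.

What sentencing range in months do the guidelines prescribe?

38-43 months

Base offense level for aggravated assault: 12.
A1 does not apply.
A2 applies: 12 + 1 = 13.
A3 applies: 13 + 3 = 16.
A4 applies: 16 + 2 = 18.
A5 applies: 18 − 2 = 16.
A6 applies: 16 + 2 = 18.
A7 applies (level before this adjustment is 18 ≥ 9, so +5): 18 + 5 = 23.
Level 23 exceeds the maximum of 17; capped at 17.
Final offense level: 17.
Criminal history: 8 prior points → Category 2 (2-8).
Level 17 falls in the 15-17 band.
Grid: Level 15-17 × Category 2 = 38-43 months.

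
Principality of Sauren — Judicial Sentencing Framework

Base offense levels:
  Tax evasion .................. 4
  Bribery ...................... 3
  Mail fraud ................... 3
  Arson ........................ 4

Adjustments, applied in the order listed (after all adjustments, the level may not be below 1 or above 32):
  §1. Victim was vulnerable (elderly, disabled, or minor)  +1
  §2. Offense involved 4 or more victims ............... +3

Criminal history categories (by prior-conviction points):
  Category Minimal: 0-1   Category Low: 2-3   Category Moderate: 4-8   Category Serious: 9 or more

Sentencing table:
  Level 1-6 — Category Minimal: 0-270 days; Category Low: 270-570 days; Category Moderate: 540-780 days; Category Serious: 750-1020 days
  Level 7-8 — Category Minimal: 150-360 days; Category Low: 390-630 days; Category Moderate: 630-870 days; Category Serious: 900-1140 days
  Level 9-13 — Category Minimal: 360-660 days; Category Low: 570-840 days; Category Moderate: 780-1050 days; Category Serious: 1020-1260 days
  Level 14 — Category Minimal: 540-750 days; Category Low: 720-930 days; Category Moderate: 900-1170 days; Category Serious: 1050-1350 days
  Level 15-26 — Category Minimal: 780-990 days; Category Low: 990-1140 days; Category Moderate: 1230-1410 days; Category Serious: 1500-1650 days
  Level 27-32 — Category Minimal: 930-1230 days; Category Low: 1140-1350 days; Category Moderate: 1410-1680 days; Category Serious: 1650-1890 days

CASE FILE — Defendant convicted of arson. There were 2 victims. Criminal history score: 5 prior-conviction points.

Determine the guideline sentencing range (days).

540-780 days

Base offense level for arson: 4.
Final offense level: 4.
Criminal history: 5 prior points → Category Moderate (4-8).
Level 4 falls in the 1-6 band.
Grid: Level 1-6 × Category Moderate = 540-780 days.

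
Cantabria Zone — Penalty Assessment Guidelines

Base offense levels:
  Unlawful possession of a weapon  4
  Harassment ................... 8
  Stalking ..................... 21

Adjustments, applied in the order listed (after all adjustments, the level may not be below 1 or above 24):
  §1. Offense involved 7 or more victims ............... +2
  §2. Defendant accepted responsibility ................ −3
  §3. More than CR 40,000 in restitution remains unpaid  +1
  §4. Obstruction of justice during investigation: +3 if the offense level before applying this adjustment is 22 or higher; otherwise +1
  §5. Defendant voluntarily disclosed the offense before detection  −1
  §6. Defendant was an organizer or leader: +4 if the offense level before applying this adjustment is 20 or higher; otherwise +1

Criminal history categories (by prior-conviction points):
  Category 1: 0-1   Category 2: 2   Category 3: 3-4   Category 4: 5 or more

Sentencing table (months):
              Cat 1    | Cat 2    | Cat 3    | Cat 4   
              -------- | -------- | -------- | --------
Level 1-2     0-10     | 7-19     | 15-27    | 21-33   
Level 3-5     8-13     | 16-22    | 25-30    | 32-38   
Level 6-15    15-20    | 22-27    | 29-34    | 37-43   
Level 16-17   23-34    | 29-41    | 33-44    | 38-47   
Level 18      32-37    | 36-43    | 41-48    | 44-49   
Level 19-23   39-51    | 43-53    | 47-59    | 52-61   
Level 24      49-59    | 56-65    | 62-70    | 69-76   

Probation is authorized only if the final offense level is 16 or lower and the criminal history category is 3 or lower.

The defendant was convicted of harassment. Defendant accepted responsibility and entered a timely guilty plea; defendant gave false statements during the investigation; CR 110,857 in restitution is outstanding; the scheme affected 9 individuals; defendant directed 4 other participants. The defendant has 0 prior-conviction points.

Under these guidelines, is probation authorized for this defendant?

Base offense level for harassment: 8.
§1 applies: 8 + 2 = 10.
§2 applies: 10 − 3 = 7.
§3 applies: 7 + 1 = 8.
§4 applies (level before this adjustment is 8 < 22, so +1): 8 + 1 = 9.
§5 does not apply.
§6 applies (level before this adjustment is 9 < 20, so +1): 9 + 1 = 10.
Final offense level: 10.
Criminal history: 0 prior points → Category 1 (0-1).
Level 10 falls in the 6-15 band.
Grid: Level 6-15 × Category 1 = 15-20 months.
Probation check: level 10 ≤ 16 and category 1 ≤ 3 → eligible.

Yes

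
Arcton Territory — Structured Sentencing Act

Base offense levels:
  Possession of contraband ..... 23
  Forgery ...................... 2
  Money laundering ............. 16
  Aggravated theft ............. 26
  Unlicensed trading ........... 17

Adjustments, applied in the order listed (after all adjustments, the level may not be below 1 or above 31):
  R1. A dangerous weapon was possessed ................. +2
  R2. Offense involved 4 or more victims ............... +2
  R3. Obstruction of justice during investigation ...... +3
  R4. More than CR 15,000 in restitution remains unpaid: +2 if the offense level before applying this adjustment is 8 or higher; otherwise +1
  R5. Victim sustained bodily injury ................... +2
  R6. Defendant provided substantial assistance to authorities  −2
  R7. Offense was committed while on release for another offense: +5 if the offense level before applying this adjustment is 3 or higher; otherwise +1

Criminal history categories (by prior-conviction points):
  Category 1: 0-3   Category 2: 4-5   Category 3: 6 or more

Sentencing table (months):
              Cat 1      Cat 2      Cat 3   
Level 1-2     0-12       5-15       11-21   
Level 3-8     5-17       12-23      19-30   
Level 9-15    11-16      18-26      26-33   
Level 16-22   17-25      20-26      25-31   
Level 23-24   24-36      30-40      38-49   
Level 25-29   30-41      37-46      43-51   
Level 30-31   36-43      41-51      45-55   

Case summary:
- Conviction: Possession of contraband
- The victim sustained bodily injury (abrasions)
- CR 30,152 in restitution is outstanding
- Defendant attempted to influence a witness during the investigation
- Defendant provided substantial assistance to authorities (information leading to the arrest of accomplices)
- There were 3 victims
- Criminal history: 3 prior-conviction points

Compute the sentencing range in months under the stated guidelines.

30-41 months

Base offense level for possession of contraband: 23.
R3 applies: 23 + 3 = 26.
R4 applies (level before this adjustment is 26 ≥ 8, so +2): 26 + 2 = 28.
R5 applies: 28 + 2 = 30.
R6 applies: 30 − 2 = 28.
Final offense level: 28.
Criminal history: 3 prior points → Category 1 (0-3).
Level 28 falls in the 25-29 band.
Grid: Level 25-29 × Category 1 = 30-41 months.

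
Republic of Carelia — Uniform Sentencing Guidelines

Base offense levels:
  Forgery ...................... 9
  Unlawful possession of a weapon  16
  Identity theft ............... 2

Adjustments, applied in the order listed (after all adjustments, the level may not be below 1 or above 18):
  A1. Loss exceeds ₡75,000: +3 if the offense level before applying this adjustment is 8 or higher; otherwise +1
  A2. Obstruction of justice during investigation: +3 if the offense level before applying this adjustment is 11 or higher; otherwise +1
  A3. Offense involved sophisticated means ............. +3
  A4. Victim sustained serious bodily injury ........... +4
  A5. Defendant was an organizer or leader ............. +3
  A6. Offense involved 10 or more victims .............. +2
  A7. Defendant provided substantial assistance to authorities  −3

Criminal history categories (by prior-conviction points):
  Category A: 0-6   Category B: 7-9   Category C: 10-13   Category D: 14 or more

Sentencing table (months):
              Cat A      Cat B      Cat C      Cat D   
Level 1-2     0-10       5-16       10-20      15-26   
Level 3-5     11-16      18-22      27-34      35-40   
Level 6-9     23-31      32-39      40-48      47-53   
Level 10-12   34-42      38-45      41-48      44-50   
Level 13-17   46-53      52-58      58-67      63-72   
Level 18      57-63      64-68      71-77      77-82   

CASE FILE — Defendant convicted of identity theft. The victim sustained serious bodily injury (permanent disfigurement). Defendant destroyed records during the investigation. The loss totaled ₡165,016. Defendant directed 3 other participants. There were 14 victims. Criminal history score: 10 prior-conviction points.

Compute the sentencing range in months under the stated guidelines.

Base offense level for identity theft: 2.
A1 applies (level before this adjustment is 2 < 8, so +1): 2 + 1 = 3.
A2 applies (level before this adjustment is 3 < 11, so +1): 3 + 1 = 4.
A4 applies: 4 + 4 = 8.
A5 applies: 8 + 3 = 11.
A6 applies: 11 + 2 = 13.
A7 does not apply.
Final offense level: 13.
Criminal history: 10 prior points → Category C (10-13).
Level 13 falls in the 13-17 band.
Grid: Level 13-17 × Category C = 58-67 months.

58-67 months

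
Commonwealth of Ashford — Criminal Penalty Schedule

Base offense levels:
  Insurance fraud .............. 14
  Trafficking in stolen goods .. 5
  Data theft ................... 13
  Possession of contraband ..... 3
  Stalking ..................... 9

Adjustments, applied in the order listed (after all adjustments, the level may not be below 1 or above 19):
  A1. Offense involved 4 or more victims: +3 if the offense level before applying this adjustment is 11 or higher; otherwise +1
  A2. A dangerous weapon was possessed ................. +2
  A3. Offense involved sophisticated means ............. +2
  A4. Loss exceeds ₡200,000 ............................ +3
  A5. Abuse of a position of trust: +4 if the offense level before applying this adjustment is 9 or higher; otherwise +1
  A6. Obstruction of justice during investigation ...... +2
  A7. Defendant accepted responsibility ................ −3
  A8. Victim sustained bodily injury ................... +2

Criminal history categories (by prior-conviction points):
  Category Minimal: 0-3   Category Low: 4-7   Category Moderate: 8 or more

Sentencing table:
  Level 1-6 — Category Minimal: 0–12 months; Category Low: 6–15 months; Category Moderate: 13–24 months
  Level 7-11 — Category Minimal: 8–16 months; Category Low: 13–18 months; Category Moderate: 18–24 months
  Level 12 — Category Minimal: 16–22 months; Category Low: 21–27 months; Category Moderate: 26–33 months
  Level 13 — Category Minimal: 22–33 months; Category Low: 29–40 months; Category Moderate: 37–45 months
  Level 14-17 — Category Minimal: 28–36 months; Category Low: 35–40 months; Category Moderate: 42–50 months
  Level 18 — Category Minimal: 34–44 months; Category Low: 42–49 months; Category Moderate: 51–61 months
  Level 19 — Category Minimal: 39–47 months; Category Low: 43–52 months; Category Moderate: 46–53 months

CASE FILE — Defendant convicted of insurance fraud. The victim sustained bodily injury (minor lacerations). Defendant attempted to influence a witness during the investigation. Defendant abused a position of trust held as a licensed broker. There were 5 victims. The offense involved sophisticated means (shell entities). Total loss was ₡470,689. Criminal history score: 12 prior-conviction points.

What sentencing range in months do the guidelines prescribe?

Base offense level for insurance fraud: 14.
A1 applies (level before this adjustment is 14 ≥ 11, so +3): 14 + 3 = 17.
A3 applies: 17 + 2 = 19.
A4 applies: 19 + 3 = 22.
A5 applies (level before this adjustment is 22 ≥ 9, so +4): 22 + 4 = 26.
A6 applies: 26 + 2 = 28.
A7 does not apply.
A8 applies: 28 + 2 = 30.
Level 30 exceeds the maximum of 19; capped at 19.
Final offense level: 19.
Criminal history: 12 prior points → Category Moderate (8+).
Level 19 falls in the 19 band.
Grid: Level 19 × Category Moderate = 46-53 months.

46-53 months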